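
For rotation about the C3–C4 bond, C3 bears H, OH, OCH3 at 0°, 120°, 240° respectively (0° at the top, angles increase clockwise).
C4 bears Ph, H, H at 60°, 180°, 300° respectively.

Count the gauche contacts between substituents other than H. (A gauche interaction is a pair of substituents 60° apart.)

1

Non-H gauche pairs: OH(120°)/Ph(60°) — 1 interaction.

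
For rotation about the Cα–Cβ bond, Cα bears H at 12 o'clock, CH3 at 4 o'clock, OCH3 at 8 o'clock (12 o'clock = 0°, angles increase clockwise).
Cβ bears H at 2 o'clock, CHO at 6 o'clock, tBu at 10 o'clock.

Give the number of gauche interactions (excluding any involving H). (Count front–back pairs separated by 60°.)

Non-H gauche pairs: CH3(120°)/CHO(180°); OCH3(240°)/CHO(180°); OCH3(240°)/tBu(300°) — 3 interactions.

3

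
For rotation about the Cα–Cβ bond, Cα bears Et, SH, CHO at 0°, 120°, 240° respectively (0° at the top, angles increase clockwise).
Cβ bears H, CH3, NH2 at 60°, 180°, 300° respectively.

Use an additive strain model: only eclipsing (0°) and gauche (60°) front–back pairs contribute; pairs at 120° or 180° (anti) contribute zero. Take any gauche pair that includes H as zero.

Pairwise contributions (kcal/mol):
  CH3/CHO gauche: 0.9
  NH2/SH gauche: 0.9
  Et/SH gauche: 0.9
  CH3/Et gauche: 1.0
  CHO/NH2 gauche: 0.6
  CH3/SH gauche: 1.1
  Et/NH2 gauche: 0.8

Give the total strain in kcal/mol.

3.4 kcal/mol

This conformer is staggered. Et at 0° is gauche with NH2 at 300° (0.8); SH at 120° is gauche with CH3 at 180° (1.1); CHO at 240° is gauche with CH3 at 180° (0.9); CHO at 240° is gauche with NH2 at 300° (0.6). Total 3.4 kcal/mol.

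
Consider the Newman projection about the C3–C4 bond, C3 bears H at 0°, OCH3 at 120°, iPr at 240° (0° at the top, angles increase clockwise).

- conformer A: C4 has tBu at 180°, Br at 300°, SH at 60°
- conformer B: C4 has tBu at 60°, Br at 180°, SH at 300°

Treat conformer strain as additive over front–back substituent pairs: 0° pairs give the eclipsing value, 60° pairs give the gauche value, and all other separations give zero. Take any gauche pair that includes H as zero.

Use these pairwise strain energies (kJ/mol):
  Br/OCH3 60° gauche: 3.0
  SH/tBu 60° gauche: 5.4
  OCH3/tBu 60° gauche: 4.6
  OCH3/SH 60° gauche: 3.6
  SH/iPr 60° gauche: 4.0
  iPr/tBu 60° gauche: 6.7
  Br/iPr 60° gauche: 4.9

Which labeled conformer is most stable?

B

A (staggered): OCH3–tBu gauche, OCH3–SH gauche, iPr–tBu gauche, iPr–Br gauche; 4.6 + 3.6 + 6.7 + 4.9 = 19.8 kJ/mol.
B (staggered): OCH3–tBu gauche, OCH3–Br gauche, iPr–Br gauche, iPr–SH gauche; 4.6 + 3.0 + 4.9 + 4.0 = 16.5 kJ/mol.
B has the lowest total (16.5 kJ/mol).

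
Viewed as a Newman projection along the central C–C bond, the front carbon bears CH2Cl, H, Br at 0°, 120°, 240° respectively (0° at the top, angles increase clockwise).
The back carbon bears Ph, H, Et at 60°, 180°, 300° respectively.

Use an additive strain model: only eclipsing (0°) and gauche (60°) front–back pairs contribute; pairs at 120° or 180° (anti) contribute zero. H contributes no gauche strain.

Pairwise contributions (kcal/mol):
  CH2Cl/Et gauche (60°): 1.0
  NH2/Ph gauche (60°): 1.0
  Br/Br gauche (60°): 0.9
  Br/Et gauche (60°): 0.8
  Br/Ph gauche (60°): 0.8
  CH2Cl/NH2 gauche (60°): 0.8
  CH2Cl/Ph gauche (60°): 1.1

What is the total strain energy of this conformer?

2.9 kcal/mol

This conformer (staggered): CH2Cl–Ph gauche, CH2Cl–Et gauche, Br–Et gauche; 1.1 + 1.0 + 0.8 = 2.9 kcal/mol.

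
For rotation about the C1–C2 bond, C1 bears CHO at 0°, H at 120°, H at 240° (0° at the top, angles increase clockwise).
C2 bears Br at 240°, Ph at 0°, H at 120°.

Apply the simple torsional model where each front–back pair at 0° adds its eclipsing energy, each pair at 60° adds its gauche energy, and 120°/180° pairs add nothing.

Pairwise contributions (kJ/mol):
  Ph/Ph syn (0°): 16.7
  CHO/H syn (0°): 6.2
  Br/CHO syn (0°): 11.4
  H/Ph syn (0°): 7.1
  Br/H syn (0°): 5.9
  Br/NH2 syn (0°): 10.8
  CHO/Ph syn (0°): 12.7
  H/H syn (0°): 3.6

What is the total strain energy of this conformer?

This conformer is eclipsed. CHO at 0° is eclipsed with Ph at 0° (12.7); H at 120° is eclipsed with H at 120° (3.6); H at 240° is eclipsed with Br at 240° (5.9). Total 22.2 kJ/mol.

22.2 kJ/mol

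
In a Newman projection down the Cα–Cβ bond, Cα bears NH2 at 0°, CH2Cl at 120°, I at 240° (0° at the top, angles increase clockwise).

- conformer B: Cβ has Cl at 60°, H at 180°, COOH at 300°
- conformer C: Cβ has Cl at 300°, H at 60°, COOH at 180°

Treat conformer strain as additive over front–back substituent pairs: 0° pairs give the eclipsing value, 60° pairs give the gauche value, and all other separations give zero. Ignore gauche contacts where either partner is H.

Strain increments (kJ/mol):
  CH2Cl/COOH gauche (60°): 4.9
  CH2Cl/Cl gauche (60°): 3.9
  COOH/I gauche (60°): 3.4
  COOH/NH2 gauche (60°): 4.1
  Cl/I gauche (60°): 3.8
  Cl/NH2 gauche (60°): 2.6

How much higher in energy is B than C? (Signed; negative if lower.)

-0.7 kJ/mol

B (staggered): NH2–Cl gauche, NH2–COOH gauche, CH2Cl–Cl gauche, I–COOH gauche; 2.6 + 4.1 + 3.9 + 3.4 = 14.0 kJ/mol.
C (staggered): NH2–Cl gauche, CH2Cl–COOH gauche, I–Cl gauche, I–COOH gauche; 2.6 + 4.9 + 3.8 + 3.4 = 14.7 kJ/mol.
E(B) − E(C) = 14.0 − 14.7 = -0.7 kJ/mol.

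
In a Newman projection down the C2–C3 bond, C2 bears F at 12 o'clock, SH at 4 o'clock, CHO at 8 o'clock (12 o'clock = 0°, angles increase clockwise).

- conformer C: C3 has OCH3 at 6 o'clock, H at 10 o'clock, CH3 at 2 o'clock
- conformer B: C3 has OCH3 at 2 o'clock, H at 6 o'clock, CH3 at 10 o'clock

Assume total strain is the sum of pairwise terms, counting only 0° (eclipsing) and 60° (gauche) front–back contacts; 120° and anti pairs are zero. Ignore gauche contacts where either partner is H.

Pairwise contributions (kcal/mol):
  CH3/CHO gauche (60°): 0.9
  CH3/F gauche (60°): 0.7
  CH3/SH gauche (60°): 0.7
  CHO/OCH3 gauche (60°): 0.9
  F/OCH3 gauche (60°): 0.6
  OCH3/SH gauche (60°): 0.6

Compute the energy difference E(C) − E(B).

C (staggered): F–CH3 gauche, SH–OCH3 gauche, SH–CH3 gauche, CHO–OCH3 gauche; 0.7 + 0.6 + 0.7 + 0.9 = 2.9 kcal/mol.
B (staggered): F–OCH3 gauche, F–CH3 gauche, SH–OCH3 gauche, CHO–CH3 gauche; 0.6 + 0.7 + 0.6 + 0.9 = 2.8 kcal/mol.
E(C) − E(B) = 2.9 − 2.8 = +0.1 kcal/mol.

+0.1 kcal/mol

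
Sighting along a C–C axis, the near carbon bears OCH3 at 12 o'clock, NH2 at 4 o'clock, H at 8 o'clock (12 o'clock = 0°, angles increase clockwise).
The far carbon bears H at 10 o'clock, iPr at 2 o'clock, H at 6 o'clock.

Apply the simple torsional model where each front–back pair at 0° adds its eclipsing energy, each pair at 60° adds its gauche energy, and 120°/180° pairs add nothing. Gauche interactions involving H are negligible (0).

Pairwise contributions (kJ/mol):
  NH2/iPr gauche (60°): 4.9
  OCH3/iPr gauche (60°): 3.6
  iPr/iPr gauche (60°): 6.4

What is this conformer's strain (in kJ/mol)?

8.5 kJ/mol

This conformer (staggered): OCH3–iPr gauche, NH2–iPr gauche; 3.6 + 4.9 = 8.5 kJ/mol.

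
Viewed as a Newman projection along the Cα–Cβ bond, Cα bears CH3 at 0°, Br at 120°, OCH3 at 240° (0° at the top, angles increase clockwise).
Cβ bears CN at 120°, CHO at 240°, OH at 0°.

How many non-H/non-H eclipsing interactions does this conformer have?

3

Non-H eclipsing pairs: CH3(0°)/OH(0°); Br(120°)/CN(120°); OCH3(240°)/CHO(240°) — 3 interactions.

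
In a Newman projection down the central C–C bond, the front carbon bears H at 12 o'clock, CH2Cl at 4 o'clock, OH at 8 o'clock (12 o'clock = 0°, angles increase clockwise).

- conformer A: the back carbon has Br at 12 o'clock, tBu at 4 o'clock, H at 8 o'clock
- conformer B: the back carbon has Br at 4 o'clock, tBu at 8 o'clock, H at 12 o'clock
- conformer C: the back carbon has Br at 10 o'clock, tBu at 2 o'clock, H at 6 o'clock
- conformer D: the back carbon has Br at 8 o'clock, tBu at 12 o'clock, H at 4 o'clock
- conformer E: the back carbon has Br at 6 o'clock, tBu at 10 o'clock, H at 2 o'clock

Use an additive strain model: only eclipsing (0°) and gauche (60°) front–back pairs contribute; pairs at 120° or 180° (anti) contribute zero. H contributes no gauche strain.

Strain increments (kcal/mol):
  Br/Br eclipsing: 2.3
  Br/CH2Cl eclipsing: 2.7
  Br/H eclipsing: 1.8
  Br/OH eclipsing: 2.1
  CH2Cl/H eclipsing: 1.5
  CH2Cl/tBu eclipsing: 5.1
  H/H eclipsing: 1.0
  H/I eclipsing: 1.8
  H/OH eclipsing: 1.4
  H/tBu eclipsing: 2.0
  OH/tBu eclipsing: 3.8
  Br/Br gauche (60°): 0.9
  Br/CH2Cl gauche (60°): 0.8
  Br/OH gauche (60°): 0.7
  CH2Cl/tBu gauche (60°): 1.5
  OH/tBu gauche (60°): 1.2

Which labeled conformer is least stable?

A (eclipsed): H(0°)/Br(0°) eclipsed 1.8; CH2Cl(120°)/tBu(120°) eclipsed 5.1; OH(240°)/H(240°) eclipsed 1.4 → 8.3 kcal/mol.
B (eclipsed): H(0°)/H(0°) eclipsed 1.0; CH2Cl(120°)/Br(120°) eclipsed 2.7; OH(240°)/tBu(240°) eclipsed 3.8 → 7.5 kcal/mol.
C (staggered): CH2Cl(120°)/tBu(60°) gauche 1.5; OH(240°)/Br(300°) gauche 0.7 → 2.2 kcal/mol.
D (eclipsed): H(0°)/tBu(0°) eclipsed 2.0; CH2Cl(120°)/H(120°) eclipsed 1.5; OH(240°)/Br(240°) eclipsed 2.1 → 5.6 kcal/mol.
E (staggered): CH2Cl(120°)/Br(180°) gauche 0.8; OH(240°)/Br(180°) gauche 0.7; OH(240°)/tBu(300°) gauche 1.2 → 2.7 kcal/mol.
A has the highest total (8.3 kcal/mol).

A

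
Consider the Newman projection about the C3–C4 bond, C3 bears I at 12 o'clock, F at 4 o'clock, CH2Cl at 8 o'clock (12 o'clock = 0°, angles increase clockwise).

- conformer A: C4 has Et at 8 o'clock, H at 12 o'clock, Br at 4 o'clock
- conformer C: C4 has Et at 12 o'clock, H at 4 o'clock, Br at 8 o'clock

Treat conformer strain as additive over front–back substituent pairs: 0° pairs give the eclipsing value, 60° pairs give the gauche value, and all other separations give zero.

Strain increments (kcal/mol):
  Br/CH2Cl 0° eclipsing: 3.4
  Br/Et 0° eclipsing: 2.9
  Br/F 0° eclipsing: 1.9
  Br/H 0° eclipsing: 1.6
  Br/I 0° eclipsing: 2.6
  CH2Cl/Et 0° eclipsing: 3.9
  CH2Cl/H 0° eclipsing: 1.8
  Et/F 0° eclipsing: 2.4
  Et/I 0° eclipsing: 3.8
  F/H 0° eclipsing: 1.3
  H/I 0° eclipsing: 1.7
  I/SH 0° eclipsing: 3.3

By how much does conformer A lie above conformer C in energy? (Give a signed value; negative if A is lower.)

-1.0 kcal/mol

A (eclipsed): I–H eclipsed, F–Br eclipsed, CH2Cl–Et eclipsed; 1.7 + 1.9 + 3.9 = 7.5 kcal/mol.
C (eclipsed): I–Et eclipsed, F–H eclipsed, CH2Cl–Br eclipsed; 3.8 + 1.3 + 3.4 = 8.5 kcal/mol.
E(A) − E(C) = 7.5 − 8.5 = -1.0 kcal/mol.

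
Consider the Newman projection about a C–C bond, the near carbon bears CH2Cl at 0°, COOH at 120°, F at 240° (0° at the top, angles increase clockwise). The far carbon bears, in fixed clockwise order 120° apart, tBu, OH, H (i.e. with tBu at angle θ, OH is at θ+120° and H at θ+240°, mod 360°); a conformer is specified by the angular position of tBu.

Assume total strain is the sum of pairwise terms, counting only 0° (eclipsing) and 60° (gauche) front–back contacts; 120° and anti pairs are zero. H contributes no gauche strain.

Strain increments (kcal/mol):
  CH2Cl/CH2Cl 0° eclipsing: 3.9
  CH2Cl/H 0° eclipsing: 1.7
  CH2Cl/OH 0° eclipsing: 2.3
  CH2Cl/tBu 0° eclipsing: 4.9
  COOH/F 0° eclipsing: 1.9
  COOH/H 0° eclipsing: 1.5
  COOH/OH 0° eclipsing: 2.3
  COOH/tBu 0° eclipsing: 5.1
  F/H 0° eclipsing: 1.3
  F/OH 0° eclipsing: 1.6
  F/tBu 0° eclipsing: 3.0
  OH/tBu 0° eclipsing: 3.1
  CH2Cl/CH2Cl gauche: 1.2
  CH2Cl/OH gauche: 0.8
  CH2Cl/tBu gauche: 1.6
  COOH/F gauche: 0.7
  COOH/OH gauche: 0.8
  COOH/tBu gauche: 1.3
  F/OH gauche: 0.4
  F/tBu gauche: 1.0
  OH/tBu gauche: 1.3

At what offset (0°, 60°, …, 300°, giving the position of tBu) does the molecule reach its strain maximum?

0°

tBu at 0° (eclipsed): CH2Cl–tBu eclipsed, COOH–OH eclipsed, F–H eclipsed; 4.9 + 2.3 + 1.3 = 8.5 kcal/mol.
tBu at 60° (staggered): CH2Cl–tBu gauche, COOH–tBu gauche, COOH–OH gauche, F–OH gauche; 1.6 + 1.3 + 0.8 + 0.4 = 4.1 kcal/mol.
tBu at 120° (eclipsed): CH2Cl–H eclipsed, COOH–tBu eclipsed, F–OH eclipsed; 1.7 + 5.1 + 1.6 = 8.4 kcal/mol.
tBu at 180° (staggered): CH2Cl–OH gauche, COOH–tBu gauche, F–tBu gauche, F–OH gauche; 0.8 + 1.3 + 1.0 + 0.4 = 3.5 kcal/mol.
tBu at 240° (eclipsed): CH2Cl–OH eclipsed, COOH–H eclipsed, F–tBu eclipsed; 2.3 + 1.5 + 3.0 = 6.8 kcal/mol.
tBu at 300° (staggered): CH2Cl–tBu gauche, CH2Cl–OH gauche, COOH–OH gauche, F–tBu gauche; 1.6 + 0.8 + 0.8 + 1.0 = 4.2 kcal/mol.
The maximum (8.5 kcal/mol) occurs with tBu at 0°.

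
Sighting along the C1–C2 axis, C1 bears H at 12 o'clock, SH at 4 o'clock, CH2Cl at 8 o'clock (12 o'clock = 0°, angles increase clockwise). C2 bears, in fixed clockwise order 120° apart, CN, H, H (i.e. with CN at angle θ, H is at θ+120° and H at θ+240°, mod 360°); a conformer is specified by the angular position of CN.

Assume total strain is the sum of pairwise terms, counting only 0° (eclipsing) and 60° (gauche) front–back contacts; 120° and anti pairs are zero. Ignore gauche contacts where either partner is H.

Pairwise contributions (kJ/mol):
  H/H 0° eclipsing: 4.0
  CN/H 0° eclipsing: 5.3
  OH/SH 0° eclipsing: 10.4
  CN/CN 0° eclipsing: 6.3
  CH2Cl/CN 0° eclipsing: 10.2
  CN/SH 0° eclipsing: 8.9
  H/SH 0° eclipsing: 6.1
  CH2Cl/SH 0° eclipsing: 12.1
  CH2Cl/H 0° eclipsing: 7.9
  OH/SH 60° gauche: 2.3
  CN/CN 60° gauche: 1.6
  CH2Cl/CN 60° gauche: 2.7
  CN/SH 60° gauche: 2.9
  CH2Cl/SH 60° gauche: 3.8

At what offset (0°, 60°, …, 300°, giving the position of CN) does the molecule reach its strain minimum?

300°

CN at 0° (eclipsed): H(0°)/CN(0°) eclipsed 5.3; SH(120°)/H(120°) eclipsed 6.1; CH2Cl(240°)/H(240°) eclipsed 7.9 → 19.3 kJ/mol.
CN at 60° (staggered): SH(120°)/CN(60°) gauche 2.9 → 2.9 kJ/mol.
CN at 120° (eclipsed): H(0°)/H(0°) eclipsed 4.0; SH(120°)/CN(120°) eclipsed 8.9; CH2Cl(240°)/H(240°) eclipsed 7.9 → 20.8 kJ/mol.
CN at 180° (staggered): SH(120°)/CN(180°) gauche 2.9; CH2Cl(240°)/CN(180°) gauche 2.7 → 5.6 kJ/mol.
CN at 240° (eclipsed): H(0°)/H(0°) eclipsed 4.0; SH(120°)/H(120°) eclipsed 6.1; CH2Cl(240°)/CN(240°) eclipsed 10.2 → 20.3 kJ/mol.
CN at 300° (staggered): CH2Cl(240°)/CN(300°) gauche 2.7 → 2.7 kJ/mol.
The minimum (2.7 kJ/mol) occurs with CN at 300°.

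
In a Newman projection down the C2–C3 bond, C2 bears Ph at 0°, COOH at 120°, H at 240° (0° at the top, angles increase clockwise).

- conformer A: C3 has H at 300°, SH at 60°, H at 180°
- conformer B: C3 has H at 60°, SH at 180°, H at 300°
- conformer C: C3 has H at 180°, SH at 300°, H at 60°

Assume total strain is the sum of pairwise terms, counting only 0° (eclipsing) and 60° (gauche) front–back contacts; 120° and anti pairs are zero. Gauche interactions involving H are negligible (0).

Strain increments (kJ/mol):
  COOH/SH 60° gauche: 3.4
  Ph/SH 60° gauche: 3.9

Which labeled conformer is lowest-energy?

B

A (staggered): Ph–SH gauche, COOH–SH gauche; 3.9 + 3.4 = 7.3 kJ/mol.
B (staggered): COOH–SH gauche; 3.4 = 3.4 kJ/mol.
C (staggered): Ph–SH gauche; 3.9 = 3.9 kJ/mol.
B has the lowest total (3.4 kJ/mol).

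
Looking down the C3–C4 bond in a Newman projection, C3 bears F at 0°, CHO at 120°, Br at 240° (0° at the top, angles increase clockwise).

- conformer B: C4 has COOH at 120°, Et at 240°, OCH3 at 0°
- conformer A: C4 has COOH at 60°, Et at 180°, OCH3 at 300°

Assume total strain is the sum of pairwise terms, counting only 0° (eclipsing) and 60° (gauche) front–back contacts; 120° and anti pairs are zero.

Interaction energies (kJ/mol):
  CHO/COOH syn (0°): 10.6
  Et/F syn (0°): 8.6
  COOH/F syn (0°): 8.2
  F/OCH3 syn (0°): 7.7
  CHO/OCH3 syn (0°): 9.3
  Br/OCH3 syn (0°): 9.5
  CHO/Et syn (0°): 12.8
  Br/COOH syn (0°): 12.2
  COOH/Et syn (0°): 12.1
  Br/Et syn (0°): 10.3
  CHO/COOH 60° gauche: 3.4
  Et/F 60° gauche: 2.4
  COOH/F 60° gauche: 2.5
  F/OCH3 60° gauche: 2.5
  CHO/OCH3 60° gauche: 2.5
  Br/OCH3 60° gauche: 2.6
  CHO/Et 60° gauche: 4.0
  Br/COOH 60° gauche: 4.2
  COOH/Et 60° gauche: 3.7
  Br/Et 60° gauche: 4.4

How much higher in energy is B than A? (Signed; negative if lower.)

B is eclipsed. F at 0° is eclipsed with OCH3 at 0° (7.7); CHO at 120° is eclipsed with COOH at 120° (10.6); Br at 240° is eclipsed with Et at 240° (10.3). Total 28.6 kJ/mol.
A is staggered. F at 0° is gauche with COOH at 60° (2.5); F at 0° is gauche with OCH3 at 300° (2.5); CHO at 120° is gauche with COOH at 60° (3.4); CHO at 120° is gauche with Et at 180° (4.0); Br at 240° is gauche with Et at 180° (4.4); Br at 240° is gauche with OCH3 at 300° (2.6). Total 19.4 kJ/mol.
E(B) − E(A) = 28.6 − 19.4 = +9.2 kJ/mol.

+9.2 kJ/mol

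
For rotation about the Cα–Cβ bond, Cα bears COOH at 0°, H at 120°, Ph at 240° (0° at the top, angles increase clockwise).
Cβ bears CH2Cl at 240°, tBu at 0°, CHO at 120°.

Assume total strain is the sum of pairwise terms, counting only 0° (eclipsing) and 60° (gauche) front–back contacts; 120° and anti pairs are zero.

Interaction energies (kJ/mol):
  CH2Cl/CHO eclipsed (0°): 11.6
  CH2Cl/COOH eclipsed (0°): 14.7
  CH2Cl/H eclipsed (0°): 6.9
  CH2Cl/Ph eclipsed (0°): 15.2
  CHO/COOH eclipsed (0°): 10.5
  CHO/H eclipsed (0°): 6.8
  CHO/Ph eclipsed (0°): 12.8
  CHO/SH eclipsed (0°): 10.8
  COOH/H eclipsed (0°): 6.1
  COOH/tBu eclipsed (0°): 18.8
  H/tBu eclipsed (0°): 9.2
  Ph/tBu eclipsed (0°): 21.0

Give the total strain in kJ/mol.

This conformer (eclipsed): COOH–tBu eclipsed, H–CHO eclipsed, Ph–CH2Cl eclipsed; 18.8 + 6.8 + 15.2 = 40.8 kJ/mol.

40.8 kJ/mol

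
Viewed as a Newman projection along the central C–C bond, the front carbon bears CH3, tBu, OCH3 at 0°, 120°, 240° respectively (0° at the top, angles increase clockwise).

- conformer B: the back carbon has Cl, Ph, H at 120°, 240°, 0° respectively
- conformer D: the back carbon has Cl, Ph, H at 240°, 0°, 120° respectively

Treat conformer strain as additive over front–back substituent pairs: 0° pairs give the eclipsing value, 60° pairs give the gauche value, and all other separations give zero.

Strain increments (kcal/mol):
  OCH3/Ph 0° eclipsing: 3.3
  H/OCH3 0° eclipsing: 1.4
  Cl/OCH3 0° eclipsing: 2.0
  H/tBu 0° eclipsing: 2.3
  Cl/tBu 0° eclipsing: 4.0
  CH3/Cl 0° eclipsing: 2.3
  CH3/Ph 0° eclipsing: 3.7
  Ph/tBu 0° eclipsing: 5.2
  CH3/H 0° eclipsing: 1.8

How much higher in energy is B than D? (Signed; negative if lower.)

B (eclipsed): CH3(0°)/H(0°) eclipsed 1.8; tBu(120°)/Cl(120°) eclipsed 4.0; OCH3(240°)/Ph(240°) eclipsed 3.3 → 9.1 kcal/mol.
D (eclipsed): CH3(0°)/Ph(0°) eclipsed 3.7; tBu(120°)/H(120°) eclipsed 2.3; OCH3(240°)/Cl(240°) eclipsed 2.0 → 8.0 kcal/mol.
E(B) − E(D) = 9.1 − 8.0 = +1.1 kcal/mol.

+1.1 kcal/mol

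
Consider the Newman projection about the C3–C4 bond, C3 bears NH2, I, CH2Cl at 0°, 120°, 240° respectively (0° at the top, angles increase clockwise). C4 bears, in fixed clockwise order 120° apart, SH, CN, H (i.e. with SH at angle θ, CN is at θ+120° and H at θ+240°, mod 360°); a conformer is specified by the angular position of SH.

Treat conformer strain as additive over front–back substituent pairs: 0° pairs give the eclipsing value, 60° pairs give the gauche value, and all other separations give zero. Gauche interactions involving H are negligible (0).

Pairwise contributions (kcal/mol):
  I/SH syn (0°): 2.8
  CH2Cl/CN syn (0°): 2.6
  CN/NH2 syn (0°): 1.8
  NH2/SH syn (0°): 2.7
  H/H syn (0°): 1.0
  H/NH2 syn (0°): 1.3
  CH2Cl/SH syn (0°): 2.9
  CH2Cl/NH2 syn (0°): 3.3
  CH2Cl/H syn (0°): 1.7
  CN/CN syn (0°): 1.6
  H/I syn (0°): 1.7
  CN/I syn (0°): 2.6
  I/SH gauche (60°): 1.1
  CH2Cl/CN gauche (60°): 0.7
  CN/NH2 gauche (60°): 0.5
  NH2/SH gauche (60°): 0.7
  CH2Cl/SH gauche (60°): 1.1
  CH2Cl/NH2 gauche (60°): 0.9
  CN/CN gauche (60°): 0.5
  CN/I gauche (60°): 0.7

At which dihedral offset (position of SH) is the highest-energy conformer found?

SH at 0° (eclipsed): NH2–SH eclipsed, I–CN eclipsed, CH2Cl–H eclipsed; 2.7 + 2.6 + 1.7 = 7.0 kcal/mol.
SH at 60° (staggered): NH2–SH gauche, I–SH gauche, I–CN gauche, CH2Cl–CN gauche; 0.7 + 1.1 + 0.7 + 0.7 = 3.2 kcal/mol.
SH at 120° (eclipsed): NH2–H eclipsed, I–SH eclipsed, CH2Cl–CN eclipsed; 1.3 + 2.8 + 2.6 = 6.7 kcal/mol.
SH at 180° (staggered): NH2–CN gauche, I–SH gauche, CH2Cl–SH gauche, CH2Cl–CN gauche; 0.5 + 1.1 + 1.1 + 0.7 = 3.4 kcal/mol.
SH at 240° (eclipsed): NH2–CN eclipsed, I–H eclipsed, CH2Cl–SH eclipsed; 1.8 + 1.7 + 2.9 = 6.4 kcal/mol.
SH at 300° (staggered): NH2–SH gauche, NH2–CN gauche, I–CN gauche, CH2Cl–SH gauche; 0.7 + 0.5 + 0.7 + 1.1 = 3.0 kcal/mol.
The maximum (7.0 kcal/mol) occurs with SH at 0°.

0°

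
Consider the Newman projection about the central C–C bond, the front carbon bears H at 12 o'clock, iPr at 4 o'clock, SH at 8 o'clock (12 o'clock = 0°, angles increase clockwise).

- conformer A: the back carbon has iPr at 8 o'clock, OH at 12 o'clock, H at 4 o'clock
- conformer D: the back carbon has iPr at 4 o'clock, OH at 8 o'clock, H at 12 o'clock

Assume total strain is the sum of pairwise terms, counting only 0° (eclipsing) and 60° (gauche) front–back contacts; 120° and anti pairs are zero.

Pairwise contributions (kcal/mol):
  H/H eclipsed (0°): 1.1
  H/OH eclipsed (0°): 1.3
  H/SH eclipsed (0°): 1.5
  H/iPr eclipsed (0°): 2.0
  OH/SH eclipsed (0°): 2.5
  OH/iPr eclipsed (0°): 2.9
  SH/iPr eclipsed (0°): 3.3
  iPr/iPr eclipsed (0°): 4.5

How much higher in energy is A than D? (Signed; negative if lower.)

A (eclipsed): H(0°)/OH(0°) eclipsed 1.3; iPr(120°)/H(120°) eclipsed 2.0; SH(240°)/iPr(240°) eclipsed 3.3 → 6.6 kcal/mol.
D (eclipsed): H(0°)/H(0°) eclipsed 1.1; iPr(120°)/iPr(120°) eclipsed 4.5; SH(240°)/OH(240°) eclipsed 2.5 → 8.1 kcal/mol.
E(A) − E(D) = 6.6 − 8.1 = -1.5 kcal/mol.

-1.5 kcal/mol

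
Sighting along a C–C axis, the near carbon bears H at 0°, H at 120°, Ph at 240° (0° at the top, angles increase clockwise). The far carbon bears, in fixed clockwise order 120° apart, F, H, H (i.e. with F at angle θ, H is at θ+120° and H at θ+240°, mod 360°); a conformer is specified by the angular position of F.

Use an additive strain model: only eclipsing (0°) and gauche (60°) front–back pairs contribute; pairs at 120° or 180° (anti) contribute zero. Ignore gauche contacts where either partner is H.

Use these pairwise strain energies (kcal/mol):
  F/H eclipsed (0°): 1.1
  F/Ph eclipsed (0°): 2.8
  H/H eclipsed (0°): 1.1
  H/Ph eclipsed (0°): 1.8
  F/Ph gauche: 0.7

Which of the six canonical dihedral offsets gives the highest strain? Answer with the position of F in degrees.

F at 0° (eclipsed): H(0°)/F(0°) eclipsed 1.1; H(120°)/H(120°) eclipsed 1.1; Ph(240°)/H(240°) eclipsed 1.8 → 4.0 kcal/mol.
F at 60° (staggered): no non-H gauche contacts → 0.0 kcal/mol.
F at 120° (eclipsed): H(0°)/H(0°) eclipsed 1.1; H(120°)/F(120°) eclipsed 1.1; Ph(240°)/H(240°) eclipsed 1.8 → 4.0 kcal/mol.
F at 180° (staggered): Ph(240°)/F(180°) gauche 0.7 → 0.7 kcal/mol.
F at 240° (eclipsed): H(0°)/H(0°) eclipsed 1.1; H(120°)/H(120°) eclipsed 1.1; Ph(240°)/F(240°) eclipsed 2.8 → 5.0 kcal/mol.
F at 300° (staggered): Ph(240°)/F(300°) gauche 0.7 → 0.7 kcal/mol.
The maximum (5.0 kcal/mol) occurs with F at 240°.

240°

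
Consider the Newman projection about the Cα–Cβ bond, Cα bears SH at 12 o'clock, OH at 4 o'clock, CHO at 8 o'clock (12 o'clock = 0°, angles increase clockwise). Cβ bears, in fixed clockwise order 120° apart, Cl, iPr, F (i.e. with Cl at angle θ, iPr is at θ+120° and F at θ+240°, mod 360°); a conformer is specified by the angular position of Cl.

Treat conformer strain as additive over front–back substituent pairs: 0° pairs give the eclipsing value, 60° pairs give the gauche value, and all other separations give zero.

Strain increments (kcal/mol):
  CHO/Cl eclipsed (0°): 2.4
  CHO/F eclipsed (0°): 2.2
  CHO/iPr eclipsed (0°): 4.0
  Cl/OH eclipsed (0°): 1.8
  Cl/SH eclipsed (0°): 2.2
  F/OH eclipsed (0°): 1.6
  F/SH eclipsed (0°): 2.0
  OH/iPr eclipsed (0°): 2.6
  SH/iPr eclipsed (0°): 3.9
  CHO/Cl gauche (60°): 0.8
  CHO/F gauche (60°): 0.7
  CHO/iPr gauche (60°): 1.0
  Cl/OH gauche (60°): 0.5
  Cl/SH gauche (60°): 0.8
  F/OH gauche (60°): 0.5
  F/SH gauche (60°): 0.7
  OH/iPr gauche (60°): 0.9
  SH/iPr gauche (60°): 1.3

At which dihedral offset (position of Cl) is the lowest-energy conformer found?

60°

Cl at 0° (eclipsed): SH–Cl eclipsed, OH–iPr eclipsed, CHO–F eclipsed; 2.2 + 2.6 + 2.2 = 7.0 kcal/mol.
Cl at 60° (staggered): SH–Cl gauche, SH–F gauche, OH–Cl gauche, OH–iPr gauche, CHO–iPr gauche, CHO–F gauche; 0.8 + 0.7 + 0.5 + 0.9 + 1.0 + 0.7 = 4.6 kcal/mol.
Cl at 120° (eclipsed): SH–F eclipsed, OH–Cl eclipsed, CHO–iPr eclipsed; 2.0 + 1.8 + 4.0 = 7.8 kcal/mol.
Cl at 180° (staggered): SH–iPr gauche, SH–F gauche, OH–Cl gauche, OH–F gauche, CHO–Cl gauche, CHO–iPr gauche; 1.3 + 0.7 + 0.5 + 0.5 + 0.8 + 1.0 = 4.8 kcal/mol.
Cl at 240° (eclipsed): SH–iPr eclipsed, OH–F eclipsed, CHO–Cl eclipsed; 3.9 + 1.6 + 2.4 = 7.9 kcal/mol.
Cl at 300° (staggered): SH–Cl gauche, SH–iPr gauche, OH–iPr gauche, OH–F gauche, CHO–Cl gauche, CHO–F gauche; 0.8 + 1.3 + 0.9 + 0.5 + 0.8 + 0.7 = 5.0 kcal/mol.
The minimum (4.6 kcal/mol) occurs with Cl at 60°.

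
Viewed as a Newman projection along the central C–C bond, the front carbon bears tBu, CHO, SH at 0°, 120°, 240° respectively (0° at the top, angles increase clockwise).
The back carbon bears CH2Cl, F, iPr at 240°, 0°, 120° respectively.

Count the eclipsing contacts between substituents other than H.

3

Non-H eclipsing pairs: tBu(0°)/F(0°); CHO(120°)/iPr(120°); SH(240°)/CH2Cl(240°) — 3 interactions.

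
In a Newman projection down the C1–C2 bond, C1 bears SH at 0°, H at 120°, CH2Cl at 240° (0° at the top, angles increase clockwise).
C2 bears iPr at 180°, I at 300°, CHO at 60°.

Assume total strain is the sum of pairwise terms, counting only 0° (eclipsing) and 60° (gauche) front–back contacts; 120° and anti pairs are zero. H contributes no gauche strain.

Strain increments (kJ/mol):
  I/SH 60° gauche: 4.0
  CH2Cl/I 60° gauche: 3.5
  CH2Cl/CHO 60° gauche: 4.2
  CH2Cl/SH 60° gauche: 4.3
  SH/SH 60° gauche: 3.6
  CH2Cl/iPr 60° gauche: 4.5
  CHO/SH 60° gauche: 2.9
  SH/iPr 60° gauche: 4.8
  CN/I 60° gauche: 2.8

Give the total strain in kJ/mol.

This conformer is staggered. SH at 0° is gauche with I at 300° (4.0); SH at 0° is gauche with CHO at 60° (2.9); CH2Cl at 240° is gauche with iPr at 180° (4.5); CH2Cl at 240° is gauche with I at 300° (3.5). Total 14.9 kJ/mol.

14.9 kJ/mol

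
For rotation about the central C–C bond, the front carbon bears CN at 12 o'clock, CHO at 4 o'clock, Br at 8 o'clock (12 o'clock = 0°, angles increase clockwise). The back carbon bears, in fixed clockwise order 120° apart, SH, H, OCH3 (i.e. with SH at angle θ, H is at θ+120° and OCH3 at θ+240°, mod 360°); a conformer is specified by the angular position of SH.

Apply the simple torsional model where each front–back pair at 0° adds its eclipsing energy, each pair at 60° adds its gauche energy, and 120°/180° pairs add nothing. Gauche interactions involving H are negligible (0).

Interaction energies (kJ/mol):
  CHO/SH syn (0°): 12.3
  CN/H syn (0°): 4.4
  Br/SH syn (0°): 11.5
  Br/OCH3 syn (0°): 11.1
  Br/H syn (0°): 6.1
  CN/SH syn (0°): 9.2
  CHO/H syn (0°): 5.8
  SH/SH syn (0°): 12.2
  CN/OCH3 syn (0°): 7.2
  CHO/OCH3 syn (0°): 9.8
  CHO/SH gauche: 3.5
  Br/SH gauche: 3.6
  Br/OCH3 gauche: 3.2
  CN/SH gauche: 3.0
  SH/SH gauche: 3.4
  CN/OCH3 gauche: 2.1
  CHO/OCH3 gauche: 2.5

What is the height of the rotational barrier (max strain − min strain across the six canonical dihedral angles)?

14.4 kJ/mol

SH at 0° is eclipsed. CN at 0° is eclipsed with SH at 0° (9.2); CHO at 120° is eclipsed with H at 120° (5.8); Br at 240° is eclipsed with OCH3 at 240° (11.1). Total 26.1 kJ/mol.
SH at 60° is staggered. CN at 0° is gauche with SH at 60° (3.0); CN at 0° is gauche with OCH3 at 300° (2.1); CHO at 120° is gauche with SH at 60° (3.5); Br at 240° is gauche with OCH3 at 300° (3.2). Total 11.8 kJ/mol.
SH at 120° is eclipsed. CN at 0° is eclipsed with OCH3 at 0° (7.2); CHO at 120° is eclipsed with SH at 120° (12.3); Br at 240° is eclipsed with H at 240° (6.1). Total 25.6 kJ/mol.
SH at 180° is staggered. CN at 0° is gauche with OCH3 at 60° (2.1); CHO at 120° is gauche with SH at 180° (3.5); CHO at 120° is gauche with OCH3 at 60° (2.5); Br at 240° is gauche with SH at 180° (3.6). Total 11.7 kJ/mol.
SH at 240° is eclipsed. CN at 0° is eclipsed with H at 0° (4.4); CHO at 120° is eclipsed with OCH3 at 120° (9.8); Br at 240° is eclipsed with SH at 240° (11.5). Total 25.7 kJ/mol.
SH at 300° is staggered. CN at 0° is gauche with SH at 300° (3.0); CHO at 120° is gauche with OCH3 at 180° (2.5); Br at 240° is gauche with SH at 300° (3.6); Br at 240° is gauche with OCH3 at 180° (3.2). Total 12.3 kJ/mol.
Max at 0° (26.1 kJ/mol), min at 180° (11.7 kJ/mol); barrier = 14.4 kJ/mol.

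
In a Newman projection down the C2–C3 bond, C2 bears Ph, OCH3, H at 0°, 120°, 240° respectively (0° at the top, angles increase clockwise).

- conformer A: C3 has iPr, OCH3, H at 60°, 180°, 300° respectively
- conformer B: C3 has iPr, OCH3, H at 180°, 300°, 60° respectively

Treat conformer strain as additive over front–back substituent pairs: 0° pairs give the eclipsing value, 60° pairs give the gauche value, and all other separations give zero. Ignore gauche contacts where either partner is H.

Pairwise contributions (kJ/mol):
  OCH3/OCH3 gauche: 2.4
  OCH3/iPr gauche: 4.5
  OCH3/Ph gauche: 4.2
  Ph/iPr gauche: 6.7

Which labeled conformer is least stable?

A

A (staggered): Ph(0°)/iPr(60°) gauche 6.7; OCH3(120°)/iPr(60°) gauche 4.5; OCH3(120°)/OCH3(180°) gauche 2.4 → 13.6 kJ/mol.
B (staggered): Ph(0°)/OCH3(300°) gauche 4.2; OCH3(120°)/iPr(180°) gauche 4.5 → 8.7 kJ/mol.
A has the highest total (13.6 kJ/mol).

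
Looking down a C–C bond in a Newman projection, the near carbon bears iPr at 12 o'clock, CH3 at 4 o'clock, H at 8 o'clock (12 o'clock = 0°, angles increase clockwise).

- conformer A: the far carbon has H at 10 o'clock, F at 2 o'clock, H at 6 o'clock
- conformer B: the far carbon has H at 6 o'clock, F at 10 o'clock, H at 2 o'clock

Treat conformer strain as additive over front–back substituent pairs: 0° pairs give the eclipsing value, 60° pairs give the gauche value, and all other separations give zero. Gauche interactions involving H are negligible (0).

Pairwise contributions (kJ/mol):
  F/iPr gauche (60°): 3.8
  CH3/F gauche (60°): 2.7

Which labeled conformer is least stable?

A is staggered. iPr at 0° is gauche with F at 60° (3.8); CH3 at 120° is gauche with F at 60° (2.7). Total 6.5 kJ/mol.
B is staggered. iPr at 0° is gauche with F at 300° (3.8). Total 3.8 kJ/mol.
A has the highest total (6.5 kJ/mol).

A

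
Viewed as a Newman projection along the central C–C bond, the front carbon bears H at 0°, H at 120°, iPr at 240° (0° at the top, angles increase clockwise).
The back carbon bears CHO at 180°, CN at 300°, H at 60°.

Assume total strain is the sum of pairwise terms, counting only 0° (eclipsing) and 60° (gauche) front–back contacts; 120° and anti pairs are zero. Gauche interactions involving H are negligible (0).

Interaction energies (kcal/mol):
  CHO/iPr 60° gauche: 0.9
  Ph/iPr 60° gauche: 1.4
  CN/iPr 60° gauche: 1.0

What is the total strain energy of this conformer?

1.9 kcal/mol

This conformer (staggered): iPr(240°)/CHO(180°) gauche 0.9; iPr(240°)/CN(300°) gauche 1.0 → 1.9 kcal/mol.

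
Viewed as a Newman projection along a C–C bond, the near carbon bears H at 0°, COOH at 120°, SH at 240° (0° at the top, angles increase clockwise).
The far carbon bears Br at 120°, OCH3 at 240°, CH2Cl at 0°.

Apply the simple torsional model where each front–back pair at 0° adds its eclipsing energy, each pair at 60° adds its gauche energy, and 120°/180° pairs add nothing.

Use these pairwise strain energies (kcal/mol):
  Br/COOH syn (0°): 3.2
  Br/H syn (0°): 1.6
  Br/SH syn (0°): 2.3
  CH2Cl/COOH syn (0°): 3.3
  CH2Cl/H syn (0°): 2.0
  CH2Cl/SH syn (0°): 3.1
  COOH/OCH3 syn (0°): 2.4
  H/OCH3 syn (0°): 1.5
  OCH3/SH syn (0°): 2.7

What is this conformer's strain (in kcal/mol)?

This conformer (eclipsed): H(0°)/CH2Cl(0°) eclipsed 2.0; COOH(120°)/Br(120°) eclipsed 3.2; SH(240°)/OCH3(240°) eclipsed 2.7 → 7.9 kcal/mol.

7.9 kcal/mol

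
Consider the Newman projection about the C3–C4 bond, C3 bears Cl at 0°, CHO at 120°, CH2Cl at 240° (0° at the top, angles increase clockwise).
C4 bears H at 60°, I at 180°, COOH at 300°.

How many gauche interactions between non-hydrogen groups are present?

4

Non-H gauche pairs: Cl(0°)/COOH(300°); CHO(120°)/I(180°); CH2Cl(240°)/I(180°); CH2Cl(240°)/COOH(300°) — 4 interactions.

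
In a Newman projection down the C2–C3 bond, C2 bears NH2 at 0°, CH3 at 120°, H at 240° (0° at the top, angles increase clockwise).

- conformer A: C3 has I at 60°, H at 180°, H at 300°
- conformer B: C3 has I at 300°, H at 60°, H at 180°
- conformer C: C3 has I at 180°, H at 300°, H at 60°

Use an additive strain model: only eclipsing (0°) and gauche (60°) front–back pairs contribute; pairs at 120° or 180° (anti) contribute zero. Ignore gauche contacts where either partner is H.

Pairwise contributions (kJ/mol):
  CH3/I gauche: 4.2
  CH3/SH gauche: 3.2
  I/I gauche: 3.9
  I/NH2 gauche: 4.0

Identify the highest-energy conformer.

A (staggered): NH2(0°)/I(60°) gauche 4.0; CH3(120°)/I(60°) gauche 4.2 → 8.2 kJ/mol.
B (staggered): NH2(0°)/I(300°) gauche 4.0 → 4.0 kJ/mol.
C (staggered): CH3(120°)/I(180°) gauche 4.2 → 4.2 kJ/mol.
A has the highest total (8.2 kJ/mol).

A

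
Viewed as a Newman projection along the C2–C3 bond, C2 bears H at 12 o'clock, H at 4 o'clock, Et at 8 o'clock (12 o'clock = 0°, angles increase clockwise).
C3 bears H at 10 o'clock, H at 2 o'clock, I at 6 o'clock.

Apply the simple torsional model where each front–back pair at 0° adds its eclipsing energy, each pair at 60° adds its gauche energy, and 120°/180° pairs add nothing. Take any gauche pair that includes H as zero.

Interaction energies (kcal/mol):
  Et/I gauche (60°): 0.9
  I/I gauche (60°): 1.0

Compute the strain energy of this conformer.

This conformer (staggered): Et–I gauche; 0.9 = 0.9 kcal/mol.

0.9 kcal/mol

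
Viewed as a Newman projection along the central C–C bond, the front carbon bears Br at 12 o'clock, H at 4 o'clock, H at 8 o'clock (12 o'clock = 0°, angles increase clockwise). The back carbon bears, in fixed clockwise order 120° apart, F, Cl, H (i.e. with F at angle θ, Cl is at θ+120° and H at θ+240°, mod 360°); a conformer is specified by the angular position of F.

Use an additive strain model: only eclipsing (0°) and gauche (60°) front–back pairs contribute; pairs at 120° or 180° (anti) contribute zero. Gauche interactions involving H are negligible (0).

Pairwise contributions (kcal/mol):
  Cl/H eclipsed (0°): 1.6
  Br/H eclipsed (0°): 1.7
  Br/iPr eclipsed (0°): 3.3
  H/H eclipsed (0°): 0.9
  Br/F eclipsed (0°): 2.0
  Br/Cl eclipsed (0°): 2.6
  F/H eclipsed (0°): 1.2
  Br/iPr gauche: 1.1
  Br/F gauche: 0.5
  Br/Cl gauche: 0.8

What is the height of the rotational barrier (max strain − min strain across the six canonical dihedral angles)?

F at 0° (eclipsed): Br–F eclipsed, H–Cl eclipsed, H–H eclipsed; 2.0 + 1.6 + 0.9 = 4.5 kcal/mol.
F at 60° (staggered): Br–F gauche; 0.5 = 0.5 kcal/mol.
F at 120° (eclipsed): Br–H eclipsed, H–F eclipsed, H–Cl eclipsed; 1.7 + 1.2 + 1.6 = 4.5 kcal/mol.
F at 180° (staggered): Br–Cl gauche; 0.8 = 0.8 kcal/mol.
F at 240° (eclipsed): Br–Cl eclipsed, H–H eclipsed, H–F eclipsed; 2.6 + 0.9 + 1.2 = 4.7 kcal/mol.
F at 300° (staggered): Br–F gauche, Br–Cl gauche; 0.5 + 0.8 = 1.3 kcal/mol.
Max at 240° (4.7 kcal/mol), min at 60° (0.5 kcal/mol); barrier = 4.2 kcal/mol.

4.2 kcal/mol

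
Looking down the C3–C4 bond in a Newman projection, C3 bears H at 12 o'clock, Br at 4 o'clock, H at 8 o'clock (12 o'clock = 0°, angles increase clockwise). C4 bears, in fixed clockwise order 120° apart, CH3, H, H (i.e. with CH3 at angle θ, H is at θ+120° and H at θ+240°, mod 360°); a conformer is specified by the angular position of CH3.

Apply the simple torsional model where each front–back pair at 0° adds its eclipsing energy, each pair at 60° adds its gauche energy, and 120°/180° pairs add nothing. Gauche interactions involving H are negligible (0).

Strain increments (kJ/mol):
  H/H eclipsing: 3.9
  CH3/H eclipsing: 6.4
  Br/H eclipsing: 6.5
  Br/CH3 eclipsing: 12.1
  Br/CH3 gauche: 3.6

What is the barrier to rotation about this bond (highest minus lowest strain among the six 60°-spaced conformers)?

CH3 at 0° (eclipsed): H–CH3 eclipsed, Br–H eclipsed, H–H eclipsed; 6.4 + 6.5 + 3.9 = 16.8 kJ/mol.
CH3 at 60° (staggered): Br–CH3 gauche; 3.6 = 3.6 kJ/mol.
CH3 at 120° (eclipsed): H–H eclipsed, Br–CH3 eclipsed, H–H eclipsed; 3.9 + 12.1 + 3.9 = 19.9 kJ/mol.
CH3 at 180° (staggered): Br–CH3 gauche; 3.6 = 3.6 kJ/mol.
CH3 at 240° (eclipsed): H–H eclipsed, Br–H eclipsed, H–CH3 eclipsed; 3.9 + 6.5 + 6.4 = 16.8 kJ/mol.
CH3 at 300° (staggered): no non-H gauche contacts → 0.0 kJ/mol.
Max at 120° (19.9 kJ/mol), min at 300° (0.0 kJ/mol); barrier = 19.9 kJ/mol.

19.9 kJ/mol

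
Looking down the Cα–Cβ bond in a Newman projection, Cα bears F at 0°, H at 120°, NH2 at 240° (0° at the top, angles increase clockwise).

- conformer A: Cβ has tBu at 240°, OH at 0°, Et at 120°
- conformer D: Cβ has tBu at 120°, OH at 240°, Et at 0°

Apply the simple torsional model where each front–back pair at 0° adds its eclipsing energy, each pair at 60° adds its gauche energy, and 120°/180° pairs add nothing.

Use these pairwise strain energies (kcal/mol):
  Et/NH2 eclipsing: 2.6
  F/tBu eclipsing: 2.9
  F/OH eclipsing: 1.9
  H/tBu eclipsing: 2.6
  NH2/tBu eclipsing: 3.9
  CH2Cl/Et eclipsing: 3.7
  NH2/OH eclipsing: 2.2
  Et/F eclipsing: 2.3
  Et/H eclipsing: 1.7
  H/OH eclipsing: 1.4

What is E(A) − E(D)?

A (eclipsed): F(0°)/OH(0°) eclipsed 1.9; H(120°)/Et(120°) eclipsed 1.7; NH2(240°)/tBu(240°) eclipsed 3.9 → 7.5 kcal/mol.
D (eclipsed): F(0°)/Et(0°) eclipsed 2.3; H(120°)/tBu(120°) eclipsed 2.6; NH2(240°)/OH(240°) eclipsed 2.2 → 7.1 kcal/mol.
E(A) − E(D) = 7.5 − 7.1 = +0.4 kcal/mol.

+0.4 kcal/mol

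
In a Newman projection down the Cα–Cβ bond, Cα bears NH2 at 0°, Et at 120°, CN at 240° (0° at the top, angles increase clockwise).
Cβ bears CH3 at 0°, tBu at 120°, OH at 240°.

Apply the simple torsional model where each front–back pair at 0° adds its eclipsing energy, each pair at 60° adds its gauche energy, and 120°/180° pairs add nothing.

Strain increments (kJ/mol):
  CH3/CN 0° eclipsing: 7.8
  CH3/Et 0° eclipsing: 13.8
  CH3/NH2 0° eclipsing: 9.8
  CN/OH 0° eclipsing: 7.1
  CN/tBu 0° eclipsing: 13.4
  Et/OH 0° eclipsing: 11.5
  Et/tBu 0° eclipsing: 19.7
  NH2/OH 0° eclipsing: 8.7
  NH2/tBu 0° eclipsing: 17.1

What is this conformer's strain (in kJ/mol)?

This conformer (eclipsed): NH2–CH3 eclipsed, Et–tBu eclipsed, CN–OH eclipsed; 9.8 + 19.7 + 7.1 = 36.6 kJ/mol.

36.6 kJ/mol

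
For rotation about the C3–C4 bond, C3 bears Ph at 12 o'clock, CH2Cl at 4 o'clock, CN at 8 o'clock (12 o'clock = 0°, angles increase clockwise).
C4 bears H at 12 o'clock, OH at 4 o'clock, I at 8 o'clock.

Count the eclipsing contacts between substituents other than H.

2

Non-H eclipsing pairs: CH2Cl(120°)/OH(120°); CN(240°)/I(240°) — 2 interactions.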